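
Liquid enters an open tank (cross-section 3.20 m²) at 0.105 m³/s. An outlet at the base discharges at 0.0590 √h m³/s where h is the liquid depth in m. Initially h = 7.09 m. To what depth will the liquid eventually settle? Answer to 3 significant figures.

3.17 m

Mass balance (ρ constant): A dh/dt = Q_in − 0.0590 √h. At steady state dh/dt = 0:
Q_in = 0.0590 √h_ss ⇒ √h_ss = 0.105/0.0590 = 1.7797.
h_ss = 1.7797² = 3.1672 m. (Since h₀ = 7.09 m > h_ss, the level will fall toward this value.)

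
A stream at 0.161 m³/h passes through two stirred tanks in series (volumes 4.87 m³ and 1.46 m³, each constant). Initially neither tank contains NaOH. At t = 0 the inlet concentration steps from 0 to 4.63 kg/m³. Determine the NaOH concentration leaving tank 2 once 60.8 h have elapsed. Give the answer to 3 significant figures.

Species balance on tank i: dCᵢ/dt = (Cᵢ₋₁ − Cᵢ)/τᵢ with τᵢ = Vᵢ/Q.
τ₁ = 4.87/0.161 = 30.248 h; τ₂ = 1.46/0.161 = 9.0683 h.
Tank 1: C₁ = C_in(1 − e^(−t/τ₁)). Tank 2 (τ₁ ≠ τ₂): C₂ = C_in[1 − (τ₁ e^(−t/τ₁) − τ₂ e^(−t/τ₂))/(τ₁ − τ₂)].
At t = 60.8: e^(−t/τ₁) = 0.13399, e^(−t/τ₂) = 0.0012252.
C₂ = 4.63·[1 − (30.248·0.13399 − 9.0683·0.0012252)/(21.180)] = 4.63·0.80917 = 3.7465 kg/m³.

3.75 kg/m³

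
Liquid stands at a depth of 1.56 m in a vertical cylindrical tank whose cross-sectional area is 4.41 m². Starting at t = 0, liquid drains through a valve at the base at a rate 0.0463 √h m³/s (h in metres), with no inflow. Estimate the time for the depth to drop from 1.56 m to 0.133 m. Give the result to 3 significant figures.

A dh/dt = −Q_out = −0.0463 √h.
Separate and integrate: 2(√h − √h₀) = −(0.0463/A) t.
t = 2A(√h₀ − √h)/0.0463 = 2·4.41·(√1.56 − √0.133)/0.0463
  = 8.8200 × (1.2490 − 0.36469) / 0.0463 = 168.46 s.

168 s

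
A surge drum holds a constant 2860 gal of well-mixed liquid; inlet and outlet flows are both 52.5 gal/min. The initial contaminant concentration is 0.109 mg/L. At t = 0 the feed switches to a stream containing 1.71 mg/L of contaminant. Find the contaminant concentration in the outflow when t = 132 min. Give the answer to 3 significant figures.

1.57 mg/L

Accumulation = in − out for the solute gives V dC/dt = Q(C_in − C).
Time constant τ = V/Q = 2860/52.5 = 54.476 min.
This is linear first-order; C(t) = C_in + (C₀ − C_in) e^(−t/τ).
C(132) = 1.71 + (0.109 − 1.71)·e^(−132/54.476) = 1.71 + (-1.6010)·0.088648 = 1.5681 mg/L.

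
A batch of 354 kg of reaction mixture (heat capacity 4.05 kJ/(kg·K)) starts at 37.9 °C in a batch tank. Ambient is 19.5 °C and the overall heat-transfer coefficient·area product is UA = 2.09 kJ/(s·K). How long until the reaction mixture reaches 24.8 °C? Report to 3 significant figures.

854 s

Lumped-capacitance energy balance: M c_p dT/dt = UA(T_amb − T).
τ = M c_p/UA = 685.98 s; T_ss = T_amb = 19.500 °C.
T(t) = T_ss + (T₀ − T_ss)e^(−t/τ); set T = 24.8:
t = −τ ln[(T − T_ss)/(T₀ − T_ss)] = −685.98 · ln(0.28804) = 853.80 s.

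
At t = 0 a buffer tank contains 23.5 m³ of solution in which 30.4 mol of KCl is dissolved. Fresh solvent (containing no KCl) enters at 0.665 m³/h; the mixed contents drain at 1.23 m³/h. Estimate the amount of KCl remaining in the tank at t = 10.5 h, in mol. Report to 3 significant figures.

16.1 mol

Let m(t) be the amount of KCl. Volume: V(t) = V₀ + (Q_in − Q_out) t = 23.5 − 0.56500 t; V(10.5) = 17.568 m³.
Solute balance: dm/dt = 0 − Q_out C = −Q_out m/V(t).
dm/m = −Q_out dt/(V₀ − 0.56500 t); integrating gives ln(m/m₀) = −(Q_out/(Q_in−Q_out)) ln(V/V₀).
m = m₀ (V₀/V)^(Q_out/(Q_in−Q_out)) = 30.4 × (23.5/17.568)^(-2.1770) = 16.136 mol.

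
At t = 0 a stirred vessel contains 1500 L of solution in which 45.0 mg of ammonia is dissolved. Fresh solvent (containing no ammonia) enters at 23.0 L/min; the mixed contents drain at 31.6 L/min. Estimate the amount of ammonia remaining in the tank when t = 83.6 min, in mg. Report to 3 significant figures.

4.09 mg

Let m(t) be the amount of ammonia. Volume: V(t) = V₀ + (Q_in − Q_out) t = 1500 − 8.6000 t; V(83.6) = 781.04 L.
Solute balance: dm/dt = 0 − Q_out C = −Q_out m/V(t).
dm/m = −Q_out dt/(V₀ − 8.6000 t); integrating gives ln(m/m₀) = −(Q_out/(Q_in−Q_out)) ln(V/V₀).
m = m₀ (V₀/V)^(Q_out/(Q_in−Q_out)) = 45.0 × (1500/781.04)^(-3.6744) = 4.0909 mg.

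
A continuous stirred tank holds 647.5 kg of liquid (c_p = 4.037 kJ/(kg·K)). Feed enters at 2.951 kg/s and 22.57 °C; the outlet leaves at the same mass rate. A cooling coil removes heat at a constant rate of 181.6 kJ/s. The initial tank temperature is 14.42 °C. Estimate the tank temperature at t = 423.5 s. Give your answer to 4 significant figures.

Energy balance: M c_p dT/dt = ṁ c_p (T_in − T) − 181.6.
Rearrange: dT/dt = (T_ss − T)/τ with τ = M/ṁ = 219.417 s and T_ss = T_in − Q̇/(ṁ c_p) = 7.32639 °C.
T approaches T_ss exponentially: T(t) = T_ss + (T₀ − T_ss) e^(−t/τ).
T(423.5) = 7.32639 + (7.09361)·e^(−423.5/219.417) = 7.32639 + (7.09361)·0.145132 = 8.35590 °C.

8.356 °C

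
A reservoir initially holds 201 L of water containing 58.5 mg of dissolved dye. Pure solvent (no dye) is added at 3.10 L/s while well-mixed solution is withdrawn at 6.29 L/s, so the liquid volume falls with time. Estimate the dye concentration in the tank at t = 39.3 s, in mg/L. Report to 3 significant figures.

0.113 mg/L

Total volume: dV/dt = Q_in − Q_out = -3.1900 L/s, so V(t) = 201 − 3.1900 t and V(39.3) = 75.633 L.
Species balance (pure solvent in): dm/dt = −Q_out · m/V(t).
Separate: dm/m = −Q_out dt/V(t) ⇒ ln(m/m₀) = −(Q_out/(Q_in−Q_out)) ln(V/V₀).
m = m₀ (V₀/V)^(Q_out/(Q_in−Q_out)) = 58.5 × (201/75.633)^(-1.9718) = 8.5146 mg.
C = m/V = 8.5146/75.633 = 0.11258 mg/L.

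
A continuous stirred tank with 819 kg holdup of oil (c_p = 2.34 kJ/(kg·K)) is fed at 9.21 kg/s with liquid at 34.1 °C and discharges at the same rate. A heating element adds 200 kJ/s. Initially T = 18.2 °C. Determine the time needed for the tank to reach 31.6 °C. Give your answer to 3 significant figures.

M c_p dT/dt = ṁ c_p (T_in − T) + Q̇.
τ = M/ṁ = 88.925 s; T_ss = T_in + Q̇/(ṁ c_p) = 43.380 °C.
T(t) = T_ss + (T₀ − T_ss) e^(−t/τ). Set T = 31.6:
e^(−t/τ) = (31.6 − 43.380)/(18.2 − 43.380) = 0.46783
t = −88.925 · ln(0.46783) = 67.551 s.

67.6 s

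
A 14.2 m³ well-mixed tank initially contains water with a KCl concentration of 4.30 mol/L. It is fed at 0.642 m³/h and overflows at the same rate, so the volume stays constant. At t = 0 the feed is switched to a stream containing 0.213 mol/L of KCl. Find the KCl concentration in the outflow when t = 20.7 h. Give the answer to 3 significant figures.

Species balance on the tank: V dC/dt = Q(C_in − C).
Rewrite as dC/dt + C/τ = C_in/τ, τ = V/Q = 22.118 h.
Integrating: C(t) = C_in + (C₀ − C_in) e^(−t/τ).
C(20.7) = 0.213 + (4.30 − 0.213)·e^(−20.7/22.118) = 0.213 + (4.0870)·0.39224 = 1.8161 mol/L.

1.82 mol/L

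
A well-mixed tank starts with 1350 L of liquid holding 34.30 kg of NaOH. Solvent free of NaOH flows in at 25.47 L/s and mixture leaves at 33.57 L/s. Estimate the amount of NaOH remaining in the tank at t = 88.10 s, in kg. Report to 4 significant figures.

Let m(t) be the amount of NaOH. Volume: V(t) = V₀ + (Q_in − Q_out) t = 1350 − 8.10000 t; V(88.10) = 636.390 L.
Species balance (pure solvent in): dm/dt = −Q_out · m/V(t).
Separate: dm/m = −Q_out dt/V(t) ⇒ ln(m/m₀) = −(Q_out/(Q_in−Q_out)) ln(V/V₀).
m = m₀ (V₀/V)^(Q_out/(Q_in−Q_out)) = 34.30 × (1350/636.390)^(-4.14444) = 1.51941 kg.

1.519 kg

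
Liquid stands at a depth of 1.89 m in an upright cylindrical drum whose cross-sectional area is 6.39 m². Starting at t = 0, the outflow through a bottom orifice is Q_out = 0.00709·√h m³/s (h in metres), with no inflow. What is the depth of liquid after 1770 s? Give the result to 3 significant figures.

A dh/dt = −Q_out = −0.00709 √h.
Separate and integrate: 2(√h − √h₀) = −(0.00709/A) t.
√h = √1.89 − 0.00709·1770/(2·6.39) = 1.3748 − 0.98195 = 0.39282.
h = 0.39282² = 0.15431 m.

0.154 m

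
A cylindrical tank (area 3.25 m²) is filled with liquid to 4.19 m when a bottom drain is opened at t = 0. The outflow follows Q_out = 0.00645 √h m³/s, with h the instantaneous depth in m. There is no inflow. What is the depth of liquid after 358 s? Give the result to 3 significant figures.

2.86 m

A dh/dt = −Q_out = −0.00645 √h.
∫ h^(−1/2) dh = −(0.00645/A) ∫ dt, giving 2√h = 2√h₀ − (0.00645/A) t.
√h = √4.19 − 0.00645·358/(2·3.25) = 2.0469 − 0.35525 = 1.6917.
h = 1.6917² = 2.8619 m.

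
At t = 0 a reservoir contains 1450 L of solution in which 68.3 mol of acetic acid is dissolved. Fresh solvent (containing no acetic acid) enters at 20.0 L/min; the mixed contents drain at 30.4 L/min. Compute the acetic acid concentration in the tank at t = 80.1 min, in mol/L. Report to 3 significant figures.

Total volume: dV/dt = Q_in − Q_out = -10.400 L/min, so V(t) = 1450 − 10.400 t and V(80.1) = 616.96 L.
No acetic acid enters, so dm/dt = −Q_out · (m/V).
Separate: dm/m = −Q_out dt/V(t) ⇒ ln(m/m₀) = −(Q_out/(Q_in−Q_out)) ln(V/V₀).
m = m₀ (V₀/V)^(Q_out/(Q_in−Q_out)) = 68.3 × (1450/616.96)^(-2.9231) = 5.6187 mol.
C = m/V = 5.6187/616.96 = 0.0091070 mol/L.

0.00911 mol/L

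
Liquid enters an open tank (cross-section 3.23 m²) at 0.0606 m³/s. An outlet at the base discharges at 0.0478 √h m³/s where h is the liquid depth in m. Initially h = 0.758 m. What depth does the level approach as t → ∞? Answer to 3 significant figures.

Unsteady balance on liquid volume: A dh/dt = Q_in − 0.0478 √h. At steady state dh/dt = 0:
Q_in = 0.0478 √h_ss ⇒ √h_ss = 0.0606/0.0478 = 1.2678.
h_ss = 1.2678² = 1.6073 m. (Since h₀ = 0.758 m < h_ss, the level will rise toward this value.)

1.61 m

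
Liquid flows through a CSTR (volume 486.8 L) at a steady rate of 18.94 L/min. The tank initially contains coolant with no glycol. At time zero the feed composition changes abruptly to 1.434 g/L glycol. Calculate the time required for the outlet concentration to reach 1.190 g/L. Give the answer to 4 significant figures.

Transient balance on the dissolved component: V dC/dt = Q(C_in − C), so τ = V/Q = 25.7022 min.
C(t) = C_in + (C₀ − C_in) e^(−t/τ). Set C = 1.190 and solve for t:
e^(−t/τ) = (C − C_in)/(C₀ − C_in) = (1.190 − 1.434)/(0 − 1.434) = 0.170153
t = −τ ln(…) = 25.7022 × 1.77105 = 45.5200 min.

45.52 min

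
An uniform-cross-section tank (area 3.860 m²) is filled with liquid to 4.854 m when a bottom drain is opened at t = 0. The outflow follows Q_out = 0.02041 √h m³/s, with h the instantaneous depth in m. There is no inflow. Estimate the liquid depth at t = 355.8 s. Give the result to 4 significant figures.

1.594 m

A dh/dt = −Q_out = −0.02041 √h.
∫ h^(−1/2) dh = −(0.02041/A) ∫ dt, giving 2√h = 2√h₀ − (0.02041/A) t.
√h = √4.854 − 0.02041·355.8/(2·3.860) = 2.20318 − 0.940658 = 1.26252.
h = 1.26252² = 1.59396 m.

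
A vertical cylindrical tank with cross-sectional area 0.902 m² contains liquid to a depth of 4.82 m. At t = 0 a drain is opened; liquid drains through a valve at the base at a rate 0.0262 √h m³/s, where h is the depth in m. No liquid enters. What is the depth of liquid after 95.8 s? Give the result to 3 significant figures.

0.647 m

Accumulation of liquid (constant cross-section A): A dh/dt = −0.0262 √h.
This is separable: 2 d(√h)/dt = −0.0262/A, so √h = √h₀ − (0.0262/(2A)) t.
√h = √4.82 − 0.0262·95.8/(2·0.902) = 2.1954 − 1.3913 = 0.80412.
h = 0.80412² = 0.64661 m.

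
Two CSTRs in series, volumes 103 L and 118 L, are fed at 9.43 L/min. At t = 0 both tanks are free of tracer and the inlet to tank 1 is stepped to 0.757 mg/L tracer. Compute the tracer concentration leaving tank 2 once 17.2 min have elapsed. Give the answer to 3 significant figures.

0.327 mg/L

Time constants: τᵢ = Vᵢ/Q for each well-mixed tank.
τ₁ = 103/9.43 = 10.923 min; τ₂ = 118/9.43 = 12.513 min.
Tank 1: C₁ = C_in(1 − e^(−t/τ₁)). Tank 2 (τ₁ ≠ τ₂): C₂ = C_in[1 − (τ₁ e^(−t/τ₁) − τ₂ e^(−t/τ₂))/(τ₁ − τ₂)].
At t = 17.2: e^(−t/τ₁) = 0.20707, e^(−t/τ₂) = 0.25296.
C₂ = 0.757·[1 − (10.923·0.20707 − 12.513·0.25296)/(-1.5907)] = 0.757·0.43194 = 0.32698 mg/L.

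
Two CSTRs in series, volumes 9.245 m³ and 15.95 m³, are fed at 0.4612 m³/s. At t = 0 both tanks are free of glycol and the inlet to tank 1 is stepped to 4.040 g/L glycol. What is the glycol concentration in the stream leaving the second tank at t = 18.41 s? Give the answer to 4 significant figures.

0.6199 g/L

Each tank obeys Vᵢ dCᵢ/dt = Q(Cᵢ₋₁ − Cᵢ), so τᵢ = Vᵢ/Q.
τ₁ = 9.245/0.4612 = 20.0455 s; τ₂ = 15.95/0.4612 = 34.5837 s.
Tank 1: C₁ = C_in(1 − e^(−t/τ₁)). Tank 2 (τ₁ ≠ τ₂): C₂ = C_in[1 − (τ₁ e^(−t/τ₁) − τ₂ e^(−t/τ₂))/(τ₁ − τ₂)].
At t = 18.41: e^(−t/τ₁) = 0.399154, e^(−t/τ₂) = 0.587234.
C₂ = 4.040·[1 − (20.0455·0.399154 − 34.5837·0.587234)/(-14.5382)] = 4.040·0.153436 = 0.619883 g/L.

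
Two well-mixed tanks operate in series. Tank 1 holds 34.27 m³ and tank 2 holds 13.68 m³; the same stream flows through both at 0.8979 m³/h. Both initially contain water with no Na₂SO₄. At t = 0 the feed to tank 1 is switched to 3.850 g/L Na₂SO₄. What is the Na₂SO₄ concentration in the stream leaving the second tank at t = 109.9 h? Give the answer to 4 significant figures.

Each tank obeys Vᵢ dCᵢ/dt = Q(Cᵢ₋₁ − Cᵢ), so τᵢ = Vᵢ/Q.
τ₁ = 34.27/0.8979 = 38.1668 h; τ₂ = 13.68/0.8979 = 15.2355 h.
Tank 1: C₁ = C_in(1 − e^(−t/τ₁)). Tank 2 (τ₁ ≠ τ₂): C₂ = C_in[1 − (τ₁ e^(−t/τ₁) − τ₂ e^(−t/τ₂))/(τ₁ − τ₂)].
At t = 109.9: e^(−t/τ₁) = 0.0561649, e^(−t/τ₂) = 0.000736654.
C₂ = 3.850·[1 − (38.1668·0.0561649 − 15.2355·0.000736654)/(22.9313)] = 3.850·0.907009 = 3.49198 g/L.

3.492 g/L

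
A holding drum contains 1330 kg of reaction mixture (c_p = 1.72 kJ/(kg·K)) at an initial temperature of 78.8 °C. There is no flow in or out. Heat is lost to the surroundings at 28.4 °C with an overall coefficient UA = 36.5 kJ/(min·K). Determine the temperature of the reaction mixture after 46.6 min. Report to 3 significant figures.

M c_p dT/dt = −UA(T − T_amb).
dT/dt = (T_ss − T)/τ with T_ss = T_amb = 28.400 °C, τ = M c_p/UA = 1330·1.72/36.5 = 62.674 min.
T approaches T_ss exponentially: T(t) = T_ss + (T₀ − T_ss) e^(−t/τ).
T(46.6) = 28.400 + (50.400)·0.47543 = 52.362 °C.

52.4 °C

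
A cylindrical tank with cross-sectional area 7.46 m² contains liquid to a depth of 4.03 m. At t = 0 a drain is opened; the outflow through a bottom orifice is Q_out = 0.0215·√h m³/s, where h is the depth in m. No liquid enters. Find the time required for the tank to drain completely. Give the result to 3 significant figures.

A dh/dt = −Q_out = −0.0215 √h.
∫ h^(−1/2) dh = −(0.0215/A) ∫ dt, giving 2√h = 2√h₀ − (0.0215/A) t.
Tank is empty when √h = 0: t_empty = 2A√h₀/0.0215.
t_empty = 2·7.46·√4.03/0.0215 = 14.920·2.0075/0.0215 = 1393.1 s.

1390 s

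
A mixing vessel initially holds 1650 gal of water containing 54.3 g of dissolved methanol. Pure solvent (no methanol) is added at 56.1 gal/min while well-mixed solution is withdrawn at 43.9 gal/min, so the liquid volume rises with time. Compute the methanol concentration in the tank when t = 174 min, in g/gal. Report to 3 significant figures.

Let m(t) be the amount of methanol. Volume: V(t) = V₀ + (Q_in − Q_out) t = 1650 + 12.200 t; V(174) = 3772.8 gal.
Species balance (pure solvent in): dm/dt = −Q_out · m/V(t).
dm/m = −Q_out dt/(V₀ + 12.200 t); integrating gives ln(m/m₀) = −(Q_out/(Q_in−Q_out)) ln(V/V₀).
m = m₀ (V₀/V)^(Q_out/(Q_in−Q_out)) = 54.3 × (1650/3772.8)^(3.5984) = 2.7691 g.
C = m/V = 2.7691/3772.8 = 0.00073397 g/gal.

0.000734 g/gal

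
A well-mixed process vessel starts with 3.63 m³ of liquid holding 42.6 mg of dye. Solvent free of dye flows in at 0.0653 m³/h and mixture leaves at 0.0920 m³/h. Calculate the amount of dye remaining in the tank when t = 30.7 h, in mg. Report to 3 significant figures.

17.6 mg

Let m(t) be the amount of dye. Volume: V(t) = V₀ + (Q_in − Q_out) t = 3.63 − 0.026700 t; V(30.7) = 2.8103 m³.
Species balance (pure solvent in): dm/dt = −Q_out · m/V(t).
dm/m = −Q_out dt/(V₀ − 0.026700 t); integrating gives ln(m/m₀) = −(Q_out/(Q_in−Q_out)) ln(V/V₀).
m = m₀ (V₀/V)^(Q_out/(Q_in−Q_out)) = 42.6 × (3.63/2.8103)^(-3.4457) = 17.637 mg.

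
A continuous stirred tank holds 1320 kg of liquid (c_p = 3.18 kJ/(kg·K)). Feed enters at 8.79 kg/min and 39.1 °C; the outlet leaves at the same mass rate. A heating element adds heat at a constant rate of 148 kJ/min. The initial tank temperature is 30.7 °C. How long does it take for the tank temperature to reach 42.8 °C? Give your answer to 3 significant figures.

M c_p dT/dt = ṁ c_p (T_in − T) + Q̇.
τ = M/ṁ = 150.17 min; T_ss = T_in + Q̇/(ṁ c_p) = 44.395 °C.
T(t) = T_ss + (T₀ − T_ss) e^(−t/τ). Set T = 42.8:
e^(−t/τ) = (42.8 − 44.395)/(30.7 − 44.395) = 0.11645
t = −150.17 · ln(0.11645) = 322.91 min.

323 min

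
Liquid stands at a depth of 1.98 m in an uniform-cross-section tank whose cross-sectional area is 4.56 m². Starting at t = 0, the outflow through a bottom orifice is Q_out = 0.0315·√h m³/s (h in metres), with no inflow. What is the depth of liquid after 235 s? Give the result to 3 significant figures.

With no inflow, A dh/dt = −0.0315 √h.
Separate and integrate: 2(√h − √h₀) = −(0.0315/A) t.
√h = √1.98 − 0.0315·235/(2·4.56) = 1.4071 − 0.81168 = 0.59545.
h = 0.59545² = 0.35456 m.

0.355 m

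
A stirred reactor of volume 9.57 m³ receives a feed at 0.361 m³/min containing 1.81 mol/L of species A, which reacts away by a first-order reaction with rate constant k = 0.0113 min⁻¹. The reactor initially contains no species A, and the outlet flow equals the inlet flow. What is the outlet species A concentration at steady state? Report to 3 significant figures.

Accumulation = in − out − consumed: V dC/dt = Q C_in − Q C − k V C.
Steady state (dC/dt = 0): C_ss = Q C_in/(Q + kV) = C_in/(1 + kV/Q).
C_ss = 0.361·1.81/(0.361 + 0.0113·9.57) = 0.65341/0.46914 = 1.3928 mol/L.

1.39 mol/L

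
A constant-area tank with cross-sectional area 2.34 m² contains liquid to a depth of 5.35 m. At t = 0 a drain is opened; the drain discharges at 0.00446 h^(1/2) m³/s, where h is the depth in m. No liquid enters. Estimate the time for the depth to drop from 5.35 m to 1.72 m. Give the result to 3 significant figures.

1050 s

With no inflow, A dh/dt = −0.00446 √h.
This is separable: 2 d(√h)/dt = −0.00446/A, so √h = √h₀ − (0.00446/(2A)) t.
t = 2A(√h₀ − √h)/0.00446 = 2·2.34·(√5.35 − √1.72)/0.00446
  = 4.6800 × (2.3130 − 1.3115) / 0.00446 = 1050.9 s.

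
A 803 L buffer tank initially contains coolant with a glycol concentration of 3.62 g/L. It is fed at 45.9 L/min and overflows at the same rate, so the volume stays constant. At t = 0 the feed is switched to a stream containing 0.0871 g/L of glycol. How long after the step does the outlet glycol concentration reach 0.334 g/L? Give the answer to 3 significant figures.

46.6 min

Mass balance on the solute (V constant): V dC/dt = Q(C_in − C), so τ = V/Q = 17.495 min.
C(t) = C_in + (C₀ − C_in) e^(−t/τ). Set C = 0.334 and solve for t:
e^(−t/τ) = (C − C_in)/(C₀ − C_in) = (0.334 − 0.0871)/(3.62 − 0.0871) = 0.069886
t = −τ ln(…) = 17.495 × 2.6609 = 46.551 min.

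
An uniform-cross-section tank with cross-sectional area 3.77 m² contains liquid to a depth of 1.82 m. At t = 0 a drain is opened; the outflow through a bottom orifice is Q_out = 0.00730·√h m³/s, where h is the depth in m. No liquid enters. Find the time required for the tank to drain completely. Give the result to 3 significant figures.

With no inflow, A dh/dt = −0.00730 √h.
This is separable: 2 d(√h)/dt = −0.00730/A, so √h = √h₀ − (0.00730/(2A)) t.
Tank is empty when √h = 0: t_empty = 2A√h₀/0.00730.
t_empty = 2·3.77·√1.82/0.00730 = 7.5400·1.3491/0.00730 = 1393.4 s.

1390 s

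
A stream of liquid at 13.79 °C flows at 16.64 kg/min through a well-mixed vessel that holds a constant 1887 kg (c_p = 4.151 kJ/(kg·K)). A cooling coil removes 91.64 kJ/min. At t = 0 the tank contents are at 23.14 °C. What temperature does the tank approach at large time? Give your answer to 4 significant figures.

12.46 °C

Unsteady energy balance on the tank contents: M c_p dT/dt = ṁ c_p (T_in − T) − 91.64.
At steady state dT/dt = 0 ⇒ T_ss = T_in − Q̇/(ṁ c_p) = 13.79 − 91.64/(16.64·4.151) = 12.4633 °C.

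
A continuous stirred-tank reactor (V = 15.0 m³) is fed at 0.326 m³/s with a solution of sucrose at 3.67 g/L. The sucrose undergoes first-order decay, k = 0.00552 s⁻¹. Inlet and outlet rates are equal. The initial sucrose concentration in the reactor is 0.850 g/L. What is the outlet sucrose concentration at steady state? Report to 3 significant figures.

2.93 g/L

V dC/dt = Q(C_in − C) − k V C.
Steady state (dC/dt = 0): C_ss = Q C_in/(Q + kV) = C_in/(1 + kV/Q).
C_ss = 0.326·3.67/(0.326 + 0.00552·15.0) = 1.1964/0.40880 = 2.9267 g/L.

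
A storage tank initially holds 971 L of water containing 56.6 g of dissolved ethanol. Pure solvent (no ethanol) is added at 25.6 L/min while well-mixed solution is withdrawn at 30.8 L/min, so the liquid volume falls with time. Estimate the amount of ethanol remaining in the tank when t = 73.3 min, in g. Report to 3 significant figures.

Let m(t) be the amount of ethanol. Volume: V(t) = V₀ + (Q_in − Q_out) t = 971 − 5.2000 t; V(73.3) = 589.84 L.
No ethanol enters, so dm/dt = −Q_out · (m/V).
dm/m = −Q_out dt/(V₀ − 5.2000 t); integrating gives ln(m/m₀) = −(Q_out/(Q_in−Q_out)) ln(V/V₀).
m = m₀ (V₀/V)^(Q_out/(Q_in−Q_out)) = 56.6 × (971/589.84)^(-5.9231) = 2.9550 g.

2.96 g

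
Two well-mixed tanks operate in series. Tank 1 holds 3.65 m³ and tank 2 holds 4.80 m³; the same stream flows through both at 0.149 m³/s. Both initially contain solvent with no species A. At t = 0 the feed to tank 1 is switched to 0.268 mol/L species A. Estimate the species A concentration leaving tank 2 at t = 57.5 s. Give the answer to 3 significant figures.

Each tank obeys Vᵢ dCᵢ/dt = Q(Cᵢ₋₁ − Cᵢ), so τᵢ = Vᵢ/Q.
τ₁ = 3.65/0.149 = 24.497 s; τ₂ = 4.80/0.149 = 32.215 s.
Solving the cascade with C₁(0)=C₂(0)=0 gives C₂(t) = C_in[1 − (τ₁ e^(−t/τ₁) − τ₂ e^(−t/τ₂))/(τ₁ − τ₂)].
At t = 57.5: e^(−t/τ₁) = 0.095631, e^(−t/τ₂) = 0.16781.
C₂ = 0.268·[1 − (24.497·0.095631 − 32.215·0.16781)/(-7.7181)] = 0.268·0.60308 = 0.16163 mol/L.

0.162 mol/L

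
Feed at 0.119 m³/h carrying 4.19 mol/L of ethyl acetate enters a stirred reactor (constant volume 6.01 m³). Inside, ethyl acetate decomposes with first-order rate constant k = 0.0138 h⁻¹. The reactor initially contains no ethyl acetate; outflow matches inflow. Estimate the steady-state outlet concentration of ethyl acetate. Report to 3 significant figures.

Accumulation = in − out − consumed: V dC/dt = Q C_in − Q C − k V C.
At steady state: 0 = Q C_in − (Q + kV) C_ss, so C_ss = Q C_in/(Q + kV).
C_ss = 0.119·4.19/(0.119 + 0.0138·6.01) = 0.49861/0.20194 = 2.4691 mol/L.

2.47 mol/L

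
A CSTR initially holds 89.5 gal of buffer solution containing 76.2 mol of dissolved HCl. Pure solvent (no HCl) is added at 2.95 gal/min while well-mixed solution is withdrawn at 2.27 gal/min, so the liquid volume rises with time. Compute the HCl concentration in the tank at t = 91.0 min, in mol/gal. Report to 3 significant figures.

0.0871 mol/gal

Let m(t) be the amount of HCl. Volume: V(t) = V₀ + (Q_in − Q_out) t = 89.5 + 0.68000 t; V(91.0) = 151.38 gal.
Solute balance: dm/dt = 0 − Q_out C = −Q_out m/V(t).
dm/m = −Q_out dt/(V₀ + 0.68000 t); integrating gives ln(m/m₀) = −(Q_out/(Q_in−Q_out)) ln(V/V₀).
m = m₀ (V₀/V)^(Q_out/(Q_in−Q_out)) = 76.2 × (89.5/151.38)^(3.3382) = 13.183 mol.
C = m/V = 13.183/151.38 = 0.087086 mol/gal.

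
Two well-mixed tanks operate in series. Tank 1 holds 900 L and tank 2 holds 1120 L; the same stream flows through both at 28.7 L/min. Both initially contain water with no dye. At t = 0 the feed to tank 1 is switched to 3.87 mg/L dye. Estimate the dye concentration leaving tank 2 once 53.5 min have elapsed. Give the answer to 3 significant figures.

Each tank obeys Vᵢ dCᵢ/dt = Q(Cᵢ₋₁ − Cᵢ), so τᵢ = Vᵢ/Q.
τ₁ = 900/28.7 = 31.359 min; τ₂ = 1120/28.7 = 39.024 min.
Tank 1: C₁ = C_in(1 − e^(−t/τ₁)). Tank 2 (τ₁ ≠ τ₂): C₂ = C_in[1 − (τ₁ e^(−t/τ₁) − τ₂ e^(−t/τ₂))/(τ₁ − τ₂)].
At t = 53.5: e^(−t/τ₁) = 0.18158, e^(−t/τ₂) = 0.25387.
C₂ = 3.87·[1 − (31.359·0.18158 − 39.024·0.25387)/(-7.6655)] = 3.87·0.45041 = 1.7431 mg/L.

1.74 mg/L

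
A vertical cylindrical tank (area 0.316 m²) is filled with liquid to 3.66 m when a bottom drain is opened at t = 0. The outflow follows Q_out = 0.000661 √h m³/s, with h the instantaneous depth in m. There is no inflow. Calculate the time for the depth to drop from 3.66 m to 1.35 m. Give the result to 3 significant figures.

A dh/dt = −Q_out = −0.000661 √h.
This is separable: 2 d(√h)/dt = −0.000661/A, so √h = √h₀ − (0.000661/(2A)) t.
t = 2A(√h₀ − √h)/0.000661 = 2·0.316·(√3.66 − √1.35)/0.000661
  = 0.63200 × (1.9131 − 1.1619) / 0.000661 = 718.26 s.

718 s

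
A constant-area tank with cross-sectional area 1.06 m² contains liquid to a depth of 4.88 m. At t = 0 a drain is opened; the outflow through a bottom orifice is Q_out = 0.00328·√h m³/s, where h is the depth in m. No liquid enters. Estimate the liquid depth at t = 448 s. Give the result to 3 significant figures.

2.30 m

A dh/dt = −Q_out = −0.00328 √h.
∫ h^(−1/2) dh = −(0.00328/A) ∫ dt, giving 2√h = 2√h₀ − (0.00328/A) t.
√h = √4.88 − 0.00328·448/(2·1.06) = 2.2091 − 0.69313 = 1.5159.
h = 1.5159² = 2.2981 m.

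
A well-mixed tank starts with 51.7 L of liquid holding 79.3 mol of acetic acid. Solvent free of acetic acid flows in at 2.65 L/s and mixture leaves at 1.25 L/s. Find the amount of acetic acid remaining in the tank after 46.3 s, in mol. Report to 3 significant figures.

Total volume: dV/dt = Q_in − Q_out = 1.4000 L/s, so V(t) = 51.7 + 1.4000 t and V(46.3) = 116.52 L.
No acetic acid enters, so dm/dt = −Q_out · (m/V).
Separate: dm/m = −Q_out dt/V(t) ⇒ ln(m/m₀) = −(Q_out/(Q_in−Q_out)) ln(V/V₀).
m = m₀ (V₀/V)^(Q_out/(Q_in−Q_out)) = 79.3 × (51.7/116.52)^(0.89286) = 38.386 mol.

38.4 mol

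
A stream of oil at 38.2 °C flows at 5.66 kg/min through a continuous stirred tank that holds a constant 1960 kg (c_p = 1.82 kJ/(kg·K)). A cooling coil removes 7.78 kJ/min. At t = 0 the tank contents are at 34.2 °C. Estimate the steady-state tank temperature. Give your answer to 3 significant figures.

37.4 °C

M c_p dT/dt = ṁ c_p (T_in − T) − Q̇.
At steady state dT/dt = 0 ⇒ T_ss = T_in − Q̇/(ṁ c_p) = 38.2 − 7.78/(5.66·1.82) = 37.445 °C.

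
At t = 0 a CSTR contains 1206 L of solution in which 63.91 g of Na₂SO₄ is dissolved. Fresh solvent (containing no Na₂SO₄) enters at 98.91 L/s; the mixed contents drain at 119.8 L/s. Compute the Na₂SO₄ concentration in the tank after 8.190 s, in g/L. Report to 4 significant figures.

0.02568 g/L

Let m(t) be the amount of Na₂SO₄. Volume: V(t) = V₀ + (Q_in − Q_out) t = 1206 − 20.8900 t; V(8.190) = 1034.91 L.
Species balance (pure solvent in): dm/dt = −Q_out · m/V(t).
dm/m = −Q_out dt/(V₀ − 20.8900 t); integrating gives ln(m/m₀) = −(Q_out/(Q_in−Q_out)) ln(V/V₀).
m = m₀ (V₀/V)^(Q_out/(Q_in−Q_out)) = 63.91 × (1206/1034.91)^(-5.73480) = 26.5781 g.
C = m/V = 26.5781/1034.91 = 0.0256815 g/L.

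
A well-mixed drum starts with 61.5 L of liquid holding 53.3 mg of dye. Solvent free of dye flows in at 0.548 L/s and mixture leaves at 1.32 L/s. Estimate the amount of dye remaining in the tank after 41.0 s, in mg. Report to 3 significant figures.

Total volume: dV/dt = Q_in − Q_out = -0.77200 L/s, so V(t) = 61.5 − 0.77200 t and V(41.0) = 29.848 L.
Solute balance: dm/dt = 0 − Q_out C = −Q_out m/V(t).
Separate: dm/m = −Q_out dt/V(t) ⇒ ln(m/m₀) = −(Q_out/(Q_in−Q_out)) ln(V/V₀).
m = m₀ (V₀/V)^(Q_out/(Q_in−Q_out)) = 53.3 × (61.5/29.848)^(-1.7098) = 15.485 mg.

15.5 mg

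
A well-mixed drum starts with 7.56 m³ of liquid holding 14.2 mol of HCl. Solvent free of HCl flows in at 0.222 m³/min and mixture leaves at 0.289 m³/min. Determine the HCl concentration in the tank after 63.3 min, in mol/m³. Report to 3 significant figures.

0.123 mol/m³

Total volume: dV/dt = Q_in − Q_out = -0.067000 m³/min, so V(t) = 7.56 − 0.067000 t and V(63.3) = 3.3189 m³.
No HCl enters, so dm/dt = −Q_out · (m/V).
Separate: dm/m = −Q_out dt/V(t) ⇒ ln(m/m₀) = −(Q_out/(Q_in−Q_out)) ln(V/V₀).
m = m₀ (V₀/V)^(Q_out/(Q_in−Q_out)) = 14.2 × (7.56/3.3189)^(-4.3134) = 0.40749 mol.
C = m/V = 0.40749/3.3189 = 0.12278 mol/m³.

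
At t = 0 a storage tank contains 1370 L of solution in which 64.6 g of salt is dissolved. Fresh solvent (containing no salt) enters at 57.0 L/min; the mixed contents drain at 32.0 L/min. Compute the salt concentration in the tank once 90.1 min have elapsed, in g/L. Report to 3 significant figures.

Let m(t) be the amount of salt. Volume: V(t) = V₀ + (Q_in − Q_out) t = 1370 + 25.000 t; V(90.1) = 3622.5 L.
Species balance (pure solvent in): dm/dt = −Q_out · m/V(t).
dm/m = −Q_out dt/(V₀ + 25.000 t); integrating gives ln(m/m₀) = −(Q_out/(Q_in−Q_out)) ln(V/V₀).
m = m₀ (V₀/V)^(Q_out/(Q_in−Q_out)) = 64.6 × (1370/3622.5)^(1.2800) = 18.608 g.
C = m/V = 18.608/3622.5 = 0.0051368 g/L.

0.00514 g/L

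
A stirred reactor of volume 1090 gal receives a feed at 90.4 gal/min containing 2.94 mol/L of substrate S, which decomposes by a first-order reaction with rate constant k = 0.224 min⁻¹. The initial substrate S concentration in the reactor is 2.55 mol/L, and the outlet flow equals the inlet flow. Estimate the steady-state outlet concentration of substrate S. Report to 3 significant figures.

V dC/dt = Q(C_in − C) − k V C.
At steady state: 0 = Q C_in − (Q + kV) C_ss, so C_ss = Q C_in/(Q + kV).
C_ss = 90.4·2.94/(90.4 + 0.224·1090) = 265.78/334.56 = 0.79440 mol/L.

0.794 mol/L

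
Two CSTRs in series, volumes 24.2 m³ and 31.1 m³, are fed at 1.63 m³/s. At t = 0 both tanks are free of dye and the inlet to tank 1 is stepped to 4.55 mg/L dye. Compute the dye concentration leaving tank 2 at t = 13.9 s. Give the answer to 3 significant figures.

Time constants: τᵢ = Vᵢ/Q for each well-mixed tank.
τ₁ = 24.2/1.63 = 14.847 s; τ₂ = 31.1/1.63 = 19.080 s.
Tank 1: C₁ = C_in(1 − e^(−t/τ₁)). Tank 2 (τ₁ ≠ τ₂): C₂ = C_in[1 − (τ₁ e^(−t/τ₁) − τ₂ e^(−t/τ₂))/(τ₁ − τ₂)].
At t = 13.9: e^(−t/τ₁) = 0.39210, e^(−t/τ₂) = 0.48262.
C₂ = 4.55·[1 − (14.847·0.39210 − 19.080·0.48262)/(-4.2331)] = 4.55·0.19989 = 0.90951 mg/L.

0.910 mg/L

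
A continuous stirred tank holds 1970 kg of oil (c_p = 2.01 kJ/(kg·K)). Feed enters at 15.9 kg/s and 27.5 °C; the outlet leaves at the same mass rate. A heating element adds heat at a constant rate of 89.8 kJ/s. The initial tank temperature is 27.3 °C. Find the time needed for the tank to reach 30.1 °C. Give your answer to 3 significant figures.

Heat balance on the well-mixed liquid: M c_p dT/dt = ṁ c_p (T_in − T) + 89.8.
τ = M/ṁ = 123.90 s; T_ss = T_in + Q̇/(ṁ c_p) = 30.310 °C.
T(t) = T_ss + (T₀ − T_ss) e^(−t/τ). Set T = 30.1:
e^(−t/τ) = (30.1 − 30.310)/(27.3 − 30.310) = 0.069721
t = −123.90 · ln(0.069721) = 329.98 s.

330 s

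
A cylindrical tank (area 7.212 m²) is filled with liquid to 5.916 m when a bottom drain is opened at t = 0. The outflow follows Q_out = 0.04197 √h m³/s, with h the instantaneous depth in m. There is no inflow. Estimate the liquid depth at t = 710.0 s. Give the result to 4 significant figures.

0.1342 m

Accumulation of liquid (constant cross-section A): A dh/dt = −0.04197 √h.
∫ h^(−1/2) dh = −(0.04197/A) ∫ dt, giving 2√h = 2√h₀ − (0.04197/A) t.
√h = √5.916 − 0.04197·710.0/(2·7.212) = 2.43228 − 2.06591 = 0.366372.
h = 0.366372² = 0.134228 m.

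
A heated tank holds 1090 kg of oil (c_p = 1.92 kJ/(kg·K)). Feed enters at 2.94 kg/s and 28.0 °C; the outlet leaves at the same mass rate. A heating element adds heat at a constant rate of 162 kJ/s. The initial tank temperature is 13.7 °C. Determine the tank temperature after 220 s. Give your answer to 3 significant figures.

32.9 °C

M c_p dT/dt = ṁ c_p (T_in − T) + Q̇.
τ = M/ṁ = 370.75 s; T_ss = T_in + Q̇/(ṁ c_p) = 28.0 + 162/(2.94·1.92) = 56.699 °C.
Solution: T(t) = T_ss + (T₀ − T_ss) e^(−t/τ).
T(220) = 56.699 + (-42.999)·e^(−220/370.75) = 56.699 + (-42.999)·0.55245 = 32.944 °C.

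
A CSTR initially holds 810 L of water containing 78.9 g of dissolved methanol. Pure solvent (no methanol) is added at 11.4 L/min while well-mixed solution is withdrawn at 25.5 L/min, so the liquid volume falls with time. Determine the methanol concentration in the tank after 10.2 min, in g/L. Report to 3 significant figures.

Total volume: dV/dt = Q_in − Q_out = -14.100 L/min, so V(t) = 810 − 14.100 t and V(10.2) = 666.18 L.
Solute balance: dm/dt = 0 − Q_out C = −Q_out m/V(t).
Separate: dm/m = −Q_out dt/V(t) ⇒ ln(m/m₀) = −(Q_out/(Q_in−Q_out)) ln(V/V₀).
m = m₀ (V₀/V)^(Q_out/(Q_in−Q_out)) = 78.9 × (810/666.18)^(-1.8085) = 55.405 g.
C = m/V = 55.405/666.18 = 0.083168 g/L.

0.0832 g/L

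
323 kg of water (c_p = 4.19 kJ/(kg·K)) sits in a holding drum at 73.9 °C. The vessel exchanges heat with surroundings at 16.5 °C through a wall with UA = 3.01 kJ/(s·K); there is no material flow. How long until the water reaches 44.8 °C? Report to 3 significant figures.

First-law balance (no shaft work): M c_p dT/dt = −UA(T − T_amb).
τ = M c_p/UA = 449.62 s; T_ss = T_amb = 16.500 °C.
T(t) = T_ss + (T₀ − T_ss)e^(−t/τ); set T = 44.8:
t = −τ ln[(T − T_ss)/(T₀ − T_ss)] = −449.62 · ln(0.49303) = 317.97 s.

318 s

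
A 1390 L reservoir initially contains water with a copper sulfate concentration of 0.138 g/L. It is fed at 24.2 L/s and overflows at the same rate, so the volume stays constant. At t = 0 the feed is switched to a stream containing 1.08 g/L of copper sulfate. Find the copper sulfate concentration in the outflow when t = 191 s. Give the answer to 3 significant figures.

1.05 g/L

Accumulation = in − out for the solute gives V dC/dt = Q(C_in − C).
Rewrite as dC/dt + C/τ = C_in/τ, τ = V/Q = 57.438 s.
Integrating: C(t) = C_in + (C₀ − C_in) e^(−t/τ).
C(191) = 1.08 + (0.138 − 1.08)·e^(−191/57.438) = 1.08 + (-0.94200)·0.035961 = 1.0461 g/L.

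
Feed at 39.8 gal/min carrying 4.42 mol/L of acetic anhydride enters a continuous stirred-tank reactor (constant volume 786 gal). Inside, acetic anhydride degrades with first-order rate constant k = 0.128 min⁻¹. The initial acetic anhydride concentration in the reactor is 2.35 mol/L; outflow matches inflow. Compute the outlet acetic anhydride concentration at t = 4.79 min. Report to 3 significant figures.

1.72 mol/L

Species balance: V dC/dt = Q C_in − Q C − k V C.
dC/dt = (Q/V) C_in − (Q/V + k) C; effective rate a = Q/V + k = 0.050636 + 0.128 = 0.17864 min⁻¹.
C_ss = Q C_in/(Q + kV) = 1.2529 mol/L; C(t) = C_ss + (C₀ − C_ss) e^(−a t).
C(4.79) = 1.2529 + (1.0971)·e^(−0.17864·4.79) = 1.2529 + (1.0971)·0.42500 = 1.7192 mol/L.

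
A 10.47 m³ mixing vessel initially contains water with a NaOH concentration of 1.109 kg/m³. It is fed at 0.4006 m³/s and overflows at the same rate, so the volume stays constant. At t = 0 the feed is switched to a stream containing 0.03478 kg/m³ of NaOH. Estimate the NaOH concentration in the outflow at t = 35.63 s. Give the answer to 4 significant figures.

0.3096 kg/m³

Mass balance on the solute (V constant): V dC/dt = Q(C_in − C).
Time constant τ = V/Q = 10.47/0.4006 = 26.1358 s.
Solution: C(t) = C_in + (C₀ − C_in) e^(−t/τ).
C(35.63) = 0.03478 + (1.109 − 0.03478)·e^(−35.63/26.1358) = 0.03478 + (1.07422)·0.255824 = 0.309592 kg/m³.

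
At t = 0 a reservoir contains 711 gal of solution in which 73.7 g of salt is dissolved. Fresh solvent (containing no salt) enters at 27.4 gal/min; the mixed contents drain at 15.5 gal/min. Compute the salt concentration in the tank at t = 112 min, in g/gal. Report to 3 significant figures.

Total volume: dV/dt = Q_in − Q_out = 11.900 gal/min, so V(t) = 711 + 11.900 t and V(112) = 2043.8 gal.
No salt enters, so dm/dt = −Q_out · (m/V).
dm/m = −Q_out dt/(V₀ + 11.900 t); integrating gives ln(m/m₀) = −(Q_out/(Q_in−Q_out)) ln(V/V₀).
m = m₀ (V₀/V)^(Q_out/(Q_in−Q_out)) = 73.7 × (711/2043.8)^(1.3025) = 18.628 g.
C = m/V = 18.628/2043.8 = 0.0091145 g/gal.

0.00911 g/gal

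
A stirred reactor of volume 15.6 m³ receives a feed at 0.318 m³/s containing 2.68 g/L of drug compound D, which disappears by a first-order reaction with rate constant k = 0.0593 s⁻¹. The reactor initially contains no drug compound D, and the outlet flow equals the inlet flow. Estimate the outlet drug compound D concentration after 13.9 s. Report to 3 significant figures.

Accumulation = in − out − consumed: V dC/dt = Q C_in − Q C − k V C.
dC/dt = (Q/V) C_in − (Q/V + k) C; effective rate a = Q/V + k = 0.020385 + 0.0593 = 0.079685 s⁻¹.
C_ss = Q C_in/(Q + kV) = 0.68559 g/L; C(t) = C_ss + (C₀ − C_ss) e^(−a t).
C(13.9) = 0.68559 + (-0.68559)·e^(−0.079685·13.9) = 0.68559 + (-0.68559)·0.33035 = 0.45911 g/L.

0.459 g/L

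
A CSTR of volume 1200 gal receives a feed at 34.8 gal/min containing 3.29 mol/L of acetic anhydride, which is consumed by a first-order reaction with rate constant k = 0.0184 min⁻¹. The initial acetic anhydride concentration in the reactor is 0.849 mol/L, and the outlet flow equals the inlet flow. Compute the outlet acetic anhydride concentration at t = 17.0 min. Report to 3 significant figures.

1.49 mol/L

Accumulation = in − out − consumed: V dC/dt = Q C_in − Q C − k V C.
This is linear with rate a = Q/V + k = 0.047400 min⁻¹.
C_ss = Q C_in/(Q + kV) = 2.0129 mol/L; C(t) = C_ss + (C₀ − C_ss) e^(−a t).
C(17.0) = 2.0129 + (-1.1639)·e^(−0.047400·17.0) = 2.0129 + (-1.1639)·0.44673 = 1.4929 mol/L.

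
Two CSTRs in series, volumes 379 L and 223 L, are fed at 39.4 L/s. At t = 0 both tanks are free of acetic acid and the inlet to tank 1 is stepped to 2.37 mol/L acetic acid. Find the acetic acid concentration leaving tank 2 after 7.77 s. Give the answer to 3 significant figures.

Each tank obeys Vᵢ dCᵢ/dt = Q(Cᵢ₋₁ − Cᵢ), so τᵢ = Vᵢ/Q.
τ₁ = 379/39.4 = 9.6193 s; τ₂ = 223/39.4 = 5.6599 s.
Tank 1: C₁ = C_in(1 − e^(−t/τ₁)). Tank 2 (τ₁ ≠ τ₂): C₂ = C_in[1 − (τ₁ e^(−t/τ₁) − τ₂ e^(−t/τ₂))/(τ₁ − τ₂)].
At t = 7.77: e^(−t/τ₁) = 0.44586, e^(−t/τ₂) = 0.25339.
C₂ = 2.37·[1 − (9.6193·0.44586 − 5.6599·0.25339)/(3.9594)] = 2.37·0.27901 = 0.66126 mol/L.

0.661 mol/L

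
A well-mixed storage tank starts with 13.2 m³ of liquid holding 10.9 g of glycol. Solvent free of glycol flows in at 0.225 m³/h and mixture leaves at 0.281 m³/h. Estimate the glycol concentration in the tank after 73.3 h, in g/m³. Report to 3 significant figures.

Total volume: dV/dt = Q_in − Q_out = -0.056000 m³/h, so V(t) = 13.2 − 0.056000 t and V(73.3) = 9.0952 m³.
Solute balance: dm/dt = 0 − Q_out C = −Q_out m/V(t).
dm/m = −Q_out dt/(V₀ − 0.056000 t); integrating gives ln(m/m₀) = −(Q_out/(Q_in−Q_out)) ln(V/V₀).
m = m₀ (V₀/V)^(Q_out/(Q_in−Q_out)) = 10.9 × (13.2/9.0952)^(-5.0179) = 1.6816 g.
C = m/V = 1.6816/9.0952 = 0.18489 g/m³.

0.185 g/m³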